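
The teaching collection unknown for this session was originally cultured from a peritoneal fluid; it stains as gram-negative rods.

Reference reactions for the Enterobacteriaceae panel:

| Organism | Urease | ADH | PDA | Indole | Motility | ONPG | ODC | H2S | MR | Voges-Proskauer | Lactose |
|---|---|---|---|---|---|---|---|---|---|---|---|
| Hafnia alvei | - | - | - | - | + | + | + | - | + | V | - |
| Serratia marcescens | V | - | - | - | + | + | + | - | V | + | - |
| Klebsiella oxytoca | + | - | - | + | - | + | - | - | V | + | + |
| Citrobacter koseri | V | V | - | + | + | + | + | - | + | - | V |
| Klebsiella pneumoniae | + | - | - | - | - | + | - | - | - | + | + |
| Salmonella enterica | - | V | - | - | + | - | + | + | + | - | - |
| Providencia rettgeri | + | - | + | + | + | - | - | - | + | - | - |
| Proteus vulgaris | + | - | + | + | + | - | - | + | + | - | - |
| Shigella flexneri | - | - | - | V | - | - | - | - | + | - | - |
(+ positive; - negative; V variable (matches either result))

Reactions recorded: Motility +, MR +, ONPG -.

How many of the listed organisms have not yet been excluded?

MR +: excludes Klebsiella pneumoniae — 8 left.
ONPG -: excludes Hafnia alvei, Serratia marcescens, Klebsiella oxytoca, Citrobacter koseri — 4 left.
Motility +: excludes Shigella flexneri — 3 left.
Still consistent: Proteus vulgaris, Providencia rettgeri, Salmonella enterica.

3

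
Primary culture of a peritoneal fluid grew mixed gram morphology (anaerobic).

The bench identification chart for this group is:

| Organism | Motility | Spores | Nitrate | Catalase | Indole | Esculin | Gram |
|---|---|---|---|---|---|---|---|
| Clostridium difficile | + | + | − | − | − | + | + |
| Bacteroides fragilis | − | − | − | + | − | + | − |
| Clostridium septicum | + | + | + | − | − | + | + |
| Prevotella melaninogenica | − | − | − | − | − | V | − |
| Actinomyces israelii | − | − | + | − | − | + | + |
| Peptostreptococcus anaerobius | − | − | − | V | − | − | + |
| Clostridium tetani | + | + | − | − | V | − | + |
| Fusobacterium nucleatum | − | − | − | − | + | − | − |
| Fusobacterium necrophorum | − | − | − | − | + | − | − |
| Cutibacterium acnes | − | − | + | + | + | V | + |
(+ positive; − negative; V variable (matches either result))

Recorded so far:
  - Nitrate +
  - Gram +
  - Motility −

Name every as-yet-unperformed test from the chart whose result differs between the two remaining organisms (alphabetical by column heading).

Gram +: excludes Bacteroides fragilis, Prevotella melaninogenica, Fusobacterium nucleatum, Fusobacterium necrophorum — 6 left.
Nitrate +: excludes Clostridium difficile, Peptostreptococcus anaerobius, Clostridium tetani — 3 left.
Motility −: excludes Clostridium septicum — 2 left.
Two candidates remain: Actinomyces israelii and Cutibacterium acnes.
  Spores: − vs − — same for both, does not separate.
  Catalase: Actinomyces israelii −, Cutibacterium acnes + — discriminates.
  Indole: Actinomyces israelii −, Cutibacterium acnes + — discriminates.
  Esculin: + vs V — variable for at least one, does not separate.

Catalase, Indole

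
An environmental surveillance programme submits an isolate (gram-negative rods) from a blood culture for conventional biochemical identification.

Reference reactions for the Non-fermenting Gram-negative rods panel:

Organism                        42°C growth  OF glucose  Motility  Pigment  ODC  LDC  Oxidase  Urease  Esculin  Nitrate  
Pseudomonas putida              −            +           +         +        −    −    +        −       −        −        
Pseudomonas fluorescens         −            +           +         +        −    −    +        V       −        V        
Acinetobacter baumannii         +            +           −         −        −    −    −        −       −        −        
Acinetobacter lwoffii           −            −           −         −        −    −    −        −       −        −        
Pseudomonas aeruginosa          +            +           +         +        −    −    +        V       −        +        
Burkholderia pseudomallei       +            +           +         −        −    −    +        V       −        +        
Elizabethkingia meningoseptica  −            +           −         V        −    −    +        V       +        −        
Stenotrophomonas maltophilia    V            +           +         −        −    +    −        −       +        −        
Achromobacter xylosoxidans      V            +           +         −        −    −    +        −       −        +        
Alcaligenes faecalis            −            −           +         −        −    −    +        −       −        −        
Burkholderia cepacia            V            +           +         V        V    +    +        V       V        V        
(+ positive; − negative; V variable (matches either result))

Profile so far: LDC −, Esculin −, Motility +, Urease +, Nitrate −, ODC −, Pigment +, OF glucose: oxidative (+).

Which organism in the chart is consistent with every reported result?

OF glucose +: excludes Acinetobacter lwoffii, Alcaligenes faecalis — 9 left.
Motility +: excludes Acinetobacter baumannii, Elizabethkingia meningoseptica — 7 left.
Esculin −: excludes Stenotrophomonas maltophilia — 6 left.
LDC −: excludes Burkholderia cepacia — 5 left.
ODC −: all 5 remaining candidates are consistent.
Nitrate −: excludes Pseudomonas aeruginosa, Burkholderia pseudomallei, Achromobacter xylosoxidans — 2 left.
Urease +: excludes Pseudomonas putida — 1 left.
Pigment +: the one remaining candidate is consistent.

Pseudomonas fluorescens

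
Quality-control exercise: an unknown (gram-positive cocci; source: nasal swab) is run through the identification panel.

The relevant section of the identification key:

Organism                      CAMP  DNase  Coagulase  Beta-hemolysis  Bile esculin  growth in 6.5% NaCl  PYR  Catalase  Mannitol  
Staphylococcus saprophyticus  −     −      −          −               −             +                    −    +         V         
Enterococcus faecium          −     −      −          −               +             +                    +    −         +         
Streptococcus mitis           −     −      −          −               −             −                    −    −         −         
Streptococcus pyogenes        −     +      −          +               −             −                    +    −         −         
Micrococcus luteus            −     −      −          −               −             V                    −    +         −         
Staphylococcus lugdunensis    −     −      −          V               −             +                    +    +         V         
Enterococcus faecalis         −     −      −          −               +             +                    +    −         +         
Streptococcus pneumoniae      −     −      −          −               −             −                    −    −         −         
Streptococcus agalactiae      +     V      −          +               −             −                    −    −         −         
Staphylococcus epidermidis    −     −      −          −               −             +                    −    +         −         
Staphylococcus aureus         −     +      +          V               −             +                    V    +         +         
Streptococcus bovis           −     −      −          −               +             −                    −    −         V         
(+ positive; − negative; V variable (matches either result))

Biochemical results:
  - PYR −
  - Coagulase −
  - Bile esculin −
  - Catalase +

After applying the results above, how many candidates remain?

3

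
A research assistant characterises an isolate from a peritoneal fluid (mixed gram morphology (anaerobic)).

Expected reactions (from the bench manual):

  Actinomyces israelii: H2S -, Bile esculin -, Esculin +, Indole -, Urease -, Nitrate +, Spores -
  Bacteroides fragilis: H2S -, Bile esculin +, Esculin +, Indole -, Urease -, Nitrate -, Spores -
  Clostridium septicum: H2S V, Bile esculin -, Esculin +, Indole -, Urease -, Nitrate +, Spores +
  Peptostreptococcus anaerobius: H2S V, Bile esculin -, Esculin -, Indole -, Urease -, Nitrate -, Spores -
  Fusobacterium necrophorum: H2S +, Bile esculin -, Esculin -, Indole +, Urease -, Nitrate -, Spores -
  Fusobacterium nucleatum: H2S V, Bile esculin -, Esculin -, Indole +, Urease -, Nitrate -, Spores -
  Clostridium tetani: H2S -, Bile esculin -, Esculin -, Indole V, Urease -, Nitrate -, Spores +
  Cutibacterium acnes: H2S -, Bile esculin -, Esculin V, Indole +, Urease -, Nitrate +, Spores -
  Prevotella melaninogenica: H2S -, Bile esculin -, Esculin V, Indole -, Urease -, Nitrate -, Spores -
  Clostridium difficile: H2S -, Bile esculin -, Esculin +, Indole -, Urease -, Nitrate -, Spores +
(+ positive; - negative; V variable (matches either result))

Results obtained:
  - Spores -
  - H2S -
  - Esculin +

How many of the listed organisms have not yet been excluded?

Esculin +: excludes Peptostreptococcus anaerobius, Fusobacterium necrophorum, Fusobacterium nucleatum, Clostridium tetani — 6 left.
Spores -: excludes Clostridium septicum, Clostridium difficile — 4 left.
H2S -: all 4 remaining candidates are consistent.
Still consistent: Actinomyces israelii, Bacteroides fragilis, Cutibacterium acnes, Prevotella melaninogenica.

4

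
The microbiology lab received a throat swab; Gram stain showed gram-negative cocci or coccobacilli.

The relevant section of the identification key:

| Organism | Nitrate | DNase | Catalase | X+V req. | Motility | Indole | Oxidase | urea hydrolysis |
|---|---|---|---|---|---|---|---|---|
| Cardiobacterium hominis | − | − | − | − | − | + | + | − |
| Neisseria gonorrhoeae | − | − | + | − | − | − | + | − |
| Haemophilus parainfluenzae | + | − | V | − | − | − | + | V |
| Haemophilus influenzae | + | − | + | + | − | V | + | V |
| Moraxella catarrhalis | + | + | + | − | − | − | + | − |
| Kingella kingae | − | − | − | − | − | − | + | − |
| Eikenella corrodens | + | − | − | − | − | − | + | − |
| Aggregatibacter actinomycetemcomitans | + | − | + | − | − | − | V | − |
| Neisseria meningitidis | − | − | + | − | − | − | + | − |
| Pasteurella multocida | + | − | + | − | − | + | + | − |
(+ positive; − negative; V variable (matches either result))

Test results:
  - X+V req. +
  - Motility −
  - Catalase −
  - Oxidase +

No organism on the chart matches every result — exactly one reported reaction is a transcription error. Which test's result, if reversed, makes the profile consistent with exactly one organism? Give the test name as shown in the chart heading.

As reported, no row in the chart matches all 4 reactions.
Reversing Catalase (to +) → unique match: Haemophilus influenzae.
Reversing Motility → still no organism matches.
Reversing X+V req. → 4 organisms match (not unique).
Reversing Oxidase → still no organism matches.

Catalase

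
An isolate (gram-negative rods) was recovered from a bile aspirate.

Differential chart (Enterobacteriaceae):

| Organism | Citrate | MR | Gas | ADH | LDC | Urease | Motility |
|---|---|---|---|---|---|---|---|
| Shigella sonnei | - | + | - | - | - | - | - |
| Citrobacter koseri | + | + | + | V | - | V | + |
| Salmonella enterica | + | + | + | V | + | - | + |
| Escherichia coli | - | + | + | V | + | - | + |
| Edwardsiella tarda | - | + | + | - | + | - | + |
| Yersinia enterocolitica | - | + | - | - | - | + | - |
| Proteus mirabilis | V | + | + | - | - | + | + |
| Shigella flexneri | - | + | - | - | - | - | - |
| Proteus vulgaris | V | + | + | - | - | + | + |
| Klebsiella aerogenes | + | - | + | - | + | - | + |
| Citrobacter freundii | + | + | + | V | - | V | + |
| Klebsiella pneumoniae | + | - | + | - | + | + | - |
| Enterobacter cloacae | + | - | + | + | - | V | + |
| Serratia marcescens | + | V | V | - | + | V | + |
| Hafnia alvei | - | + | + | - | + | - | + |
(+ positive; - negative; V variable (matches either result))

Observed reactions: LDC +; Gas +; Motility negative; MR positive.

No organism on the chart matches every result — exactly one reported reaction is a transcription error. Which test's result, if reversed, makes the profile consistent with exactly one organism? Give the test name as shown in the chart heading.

MR

As reported, no row in the chart matches all 4 reactions.
Reversing MR (to -) → unique match: Klebsiella pneumoniae.
Reversing Motility → 5 organisms match (not unique).
Reversing Gas → still no organism matches.
Reversing LDC → still no organism matches.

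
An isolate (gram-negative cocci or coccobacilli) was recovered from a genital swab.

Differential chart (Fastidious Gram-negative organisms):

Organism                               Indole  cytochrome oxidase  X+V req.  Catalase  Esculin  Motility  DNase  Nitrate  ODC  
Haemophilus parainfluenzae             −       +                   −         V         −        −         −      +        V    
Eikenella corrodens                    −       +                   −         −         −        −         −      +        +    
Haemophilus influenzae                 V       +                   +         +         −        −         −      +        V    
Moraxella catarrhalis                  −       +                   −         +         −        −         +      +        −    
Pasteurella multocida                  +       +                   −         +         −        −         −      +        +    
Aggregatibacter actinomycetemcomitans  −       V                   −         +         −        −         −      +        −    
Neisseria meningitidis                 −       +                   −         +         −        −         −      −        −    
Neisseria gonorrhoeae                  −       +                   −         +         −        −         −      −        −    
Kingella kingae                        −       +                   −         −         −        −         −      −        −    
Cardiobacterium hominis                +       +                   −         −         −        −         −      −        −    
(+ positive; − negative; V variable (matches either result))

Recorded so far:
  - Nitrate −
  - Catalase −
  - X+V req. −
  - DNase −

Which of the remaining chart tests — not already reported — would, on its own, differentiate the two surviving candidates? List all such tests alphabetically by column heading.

Catalase −: excludes 6 organisms — 4 left.
X+V req. −: all 4 remaining candidates are consistent.
DNase −: all 4 remaining candidates are consistent.
Nitrate −: excludes Haemophilus parainfluenzae, Eikenella corrodens — 2 left.
Two candidates remain: Cardiobacterium hominis and Kingella kingae.
  Indole: Cardiobacterium hominis +, Kingella kingae − — discriminates.
  cytochrome oxidase: + vs + — same for both, does not separate.
  Esculin: − vs − — same for both, does not separate.
  Motility: − vs − — same for both, does not separate.
  ODC: − vs − — same for both, does not separate.

Indole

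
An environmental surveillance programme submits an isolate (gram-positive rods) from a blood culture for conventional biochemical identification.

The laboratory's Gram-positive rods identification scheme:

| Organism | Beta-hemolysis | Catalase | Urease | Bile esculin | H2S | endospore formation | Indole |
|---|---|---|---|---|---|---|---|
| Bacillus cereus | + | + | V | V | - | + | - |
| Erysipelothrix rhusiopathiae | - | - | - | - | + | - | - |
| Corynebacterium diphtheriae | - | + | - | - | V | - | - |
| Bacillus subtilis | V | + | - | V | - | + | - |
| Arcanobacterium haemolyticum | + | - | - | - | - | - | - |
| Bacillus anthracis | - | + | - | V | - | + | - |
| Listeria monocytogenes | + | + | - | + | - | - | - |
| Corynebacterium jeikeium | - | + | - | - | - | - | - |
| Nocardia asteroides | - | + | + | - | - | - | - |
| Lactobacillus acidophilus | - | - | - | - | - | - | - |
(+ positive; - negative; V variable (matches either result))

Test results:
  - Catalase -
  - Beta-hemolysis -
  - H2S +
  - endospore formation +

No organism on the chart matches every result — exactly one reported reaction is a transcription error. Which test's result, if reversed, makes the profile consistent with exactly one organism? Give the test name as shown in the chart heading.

endospore formation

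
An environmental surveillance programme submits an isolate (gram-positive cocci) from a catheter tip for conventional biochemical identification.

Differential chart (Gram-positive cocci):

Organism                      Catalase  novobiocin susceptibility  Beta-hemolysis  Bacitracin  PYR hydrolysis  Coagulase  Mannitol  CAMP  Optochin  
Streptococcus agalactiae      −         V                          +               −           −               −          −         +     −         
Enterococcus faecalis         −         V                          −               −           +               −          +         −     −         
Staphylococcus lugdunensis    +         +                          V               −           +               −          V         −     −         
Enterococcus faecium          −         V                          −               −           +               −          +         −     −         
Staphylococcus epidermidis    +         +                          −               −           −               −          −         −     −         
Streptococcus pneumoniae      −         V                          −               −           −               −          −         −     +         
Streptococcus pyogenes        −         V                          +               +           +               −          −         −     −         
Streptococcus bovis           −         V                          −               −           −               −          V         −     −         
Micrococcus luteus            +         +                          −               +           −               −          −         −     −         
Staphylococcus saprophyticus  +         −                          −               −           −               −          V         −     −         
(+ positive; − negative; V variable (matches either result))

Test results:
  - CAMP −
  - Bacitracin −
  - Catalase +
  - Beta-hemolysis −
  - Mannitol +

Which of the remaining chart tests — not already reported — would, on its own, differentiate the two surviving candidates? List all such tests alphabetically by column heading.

novobiocin susceptibility, PYR hydrolysis

Beta-hemolysis −: excludes Streptococcus agalactiae, Streptococcus pyogenes — 8 left.
Mannitol +: excludes Staphylococcus epidermidis, Streptococcus pneumoniae, Micrococcus luteus — 5 left.
CAMP −: all 5 remaining candidates are consistent.
Bacitracin −: all 5 remaining candidates are consistent.
Catalase +: excludes Enterococcus faecalis, Enterococcus faecium, Streptococcus bovis — 2 left.
Two candidates remain: Staphylococcus lugdunensis and Staphylococcus saprophyticus.
  novobiocin susceptibility: Staphylococcus lugdunensis +, Staphylococcus saprophyticus − — discriminates.
  PYR hydrolysis: Staphylococcus lugdunensis +, Staphylococcus saprophyticus − — discriminates.
  Coagulase: − vs − — same for both, does not separate.
  Optochin: − vs − — same for both, does not separate.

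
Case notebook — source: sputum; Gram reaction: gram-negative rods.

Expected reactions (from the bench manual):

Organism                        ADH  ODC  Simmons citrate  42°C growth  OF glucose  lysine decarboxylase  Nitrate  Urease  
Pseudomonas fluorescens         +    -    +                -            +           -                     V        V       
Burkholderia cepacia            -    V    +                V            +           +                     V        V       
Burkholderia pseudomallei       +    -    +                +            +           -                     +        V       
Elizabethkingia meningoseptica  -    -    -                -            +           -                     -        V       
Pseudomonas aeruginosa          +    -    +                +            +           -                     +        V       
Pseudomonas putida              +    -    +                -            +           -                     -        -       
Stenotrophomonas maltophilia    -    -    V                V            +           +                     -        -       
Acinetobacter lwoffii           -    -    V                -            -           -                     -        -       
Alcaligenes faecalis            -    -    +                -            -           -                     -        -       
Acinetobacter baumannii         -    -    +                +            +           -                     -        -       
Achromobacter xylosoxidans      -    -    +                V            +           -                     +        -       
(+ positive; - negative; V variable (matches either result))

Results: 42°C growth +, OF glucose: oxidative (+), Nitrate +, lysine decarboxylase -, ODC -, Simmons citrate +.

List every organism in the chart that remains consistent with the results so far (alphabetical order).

Achromobacter xylosoxidans, Burkholderia pseudomallei, Pseudomonas aeruginosa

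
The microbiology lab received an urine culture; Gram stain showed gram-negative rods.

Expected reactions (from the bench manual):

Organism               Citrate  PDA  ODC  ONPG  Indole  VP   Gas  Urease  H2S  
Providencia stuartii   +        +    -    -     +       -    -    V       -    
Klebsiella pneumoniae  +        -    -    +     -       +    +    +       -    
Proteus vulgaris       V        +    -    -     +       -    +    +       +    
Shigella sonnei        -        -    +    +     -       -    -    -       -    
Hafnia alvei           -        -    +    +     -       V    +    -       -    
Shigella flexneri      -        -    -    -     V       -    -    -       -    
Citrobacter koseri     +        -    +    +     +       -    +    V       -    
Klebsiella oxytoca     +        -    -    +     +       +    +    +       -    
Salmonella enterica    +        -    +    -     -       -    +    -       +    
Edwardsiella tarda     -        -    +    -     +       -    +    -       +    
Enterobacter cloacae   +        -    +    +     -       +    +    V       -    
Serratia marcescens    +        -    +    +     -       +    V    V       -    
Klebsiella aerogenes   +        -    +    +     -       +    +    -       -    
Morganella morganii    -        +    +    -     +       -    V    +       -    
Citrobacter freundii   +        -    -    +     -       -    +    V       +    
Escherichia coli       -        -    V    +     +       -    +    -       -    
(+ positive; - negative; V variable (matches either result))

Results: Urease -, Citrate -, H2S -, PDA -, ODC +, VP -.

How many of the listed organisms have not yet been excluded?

H2S -: excludes Proteus vulgaris, Salmonella enterica, Edwardsiella tarda, Citrobacter freundii — 12 left.
ODC +: excludes Providencia stuartii, Klebsiella pneumoniae, Shigella flexneri, Klebsiella oxytoca — 8 left.
VP -: excludes Enterobacter cloacae, Serratia marcescens, Klebsiella aerogenes — 5 left.
Urease -: excludes Morganella morganii — 4 left.
PDA -: all 4 remaining candidates are consistent.
Citrate -: excludes Citrobacter koseri — 3 left.
Still consistent: Escherichia coli, Hafnia alvei, Shigella sonnei.

3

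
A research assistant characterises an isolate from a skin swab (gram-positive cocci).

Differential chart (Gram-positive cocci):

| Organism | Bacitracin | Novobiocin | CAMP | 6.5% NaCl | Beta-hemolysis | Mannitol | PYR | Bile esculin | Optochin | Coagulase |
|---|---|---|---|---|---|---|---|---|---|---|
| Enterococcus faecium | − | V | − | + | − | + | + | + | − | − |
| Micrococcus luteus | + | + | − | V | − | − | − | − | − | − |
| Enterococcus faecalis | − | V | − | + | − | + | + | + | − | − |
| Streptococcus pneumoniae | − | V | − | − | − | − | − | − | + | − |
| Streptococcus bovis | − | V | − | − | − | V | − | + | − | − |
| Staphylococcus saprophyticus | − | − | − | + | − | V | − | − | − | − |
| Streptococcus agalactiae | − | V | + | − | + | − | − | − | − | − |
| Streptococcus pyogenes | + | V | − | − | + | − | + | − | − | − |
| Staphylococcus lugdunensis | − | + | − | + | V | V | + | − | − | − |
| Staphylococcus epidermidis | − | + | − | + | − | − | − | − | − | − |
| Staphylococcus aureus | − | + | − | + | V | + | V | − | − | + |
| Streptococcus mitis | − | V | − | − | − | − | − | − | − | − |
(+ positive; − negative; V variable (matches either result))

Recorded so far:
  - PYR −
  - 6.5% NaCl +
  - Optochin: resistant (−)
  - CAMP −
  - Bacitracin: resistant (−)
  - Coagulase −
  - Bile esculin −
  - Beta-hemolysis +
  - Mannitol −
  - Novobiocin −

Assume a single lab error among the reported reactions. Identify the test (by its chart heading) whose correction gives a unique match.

Beta-hemolysis

As reported, no row in the chart matches all 10 reactions.
Reversing Bacitracin → still no organism matches.
Reversing 6.5% NaCl → still no organism matches.
Reversing CAMP → still no organism matches.
Reversing Mannitol → still no organism matches.
Reversing PYR → still no organism matches.
Reversing Novobiocin → still no organism matches.
Reversing Optochin → still no organism matches.
Reversing Beta-hemolysis (to −) → unique match: Staphylococcus saprophyticus.
Reversing Coagulase → still no organism matches.
Reversing Bile esculin → still no organism matches.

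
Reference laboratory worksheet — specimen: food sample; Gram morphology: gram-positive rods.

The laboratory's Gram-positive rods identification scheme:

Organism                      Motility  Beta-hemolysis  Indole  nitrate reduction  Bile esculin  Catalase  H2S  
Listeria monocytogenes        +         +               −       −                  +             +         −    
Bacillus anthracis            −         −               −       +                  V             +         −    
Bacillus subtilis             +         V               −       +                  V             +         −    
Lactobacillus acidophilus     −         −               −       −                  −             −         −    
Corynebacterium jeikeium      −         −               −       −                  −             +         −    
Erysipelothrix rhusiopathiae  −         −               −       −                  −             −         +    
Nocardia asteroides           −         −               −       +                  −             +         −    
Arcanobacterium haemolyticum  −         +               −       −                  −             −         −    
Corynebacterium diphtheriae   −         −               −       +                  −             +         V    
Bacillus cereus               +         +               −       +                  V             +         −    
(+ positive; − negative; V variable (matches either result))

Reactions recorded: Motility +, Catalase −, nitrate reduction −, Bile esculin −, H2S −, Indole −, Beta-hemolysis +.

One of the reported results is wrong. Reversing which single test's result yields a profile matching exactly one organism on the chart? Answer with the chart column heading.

Motility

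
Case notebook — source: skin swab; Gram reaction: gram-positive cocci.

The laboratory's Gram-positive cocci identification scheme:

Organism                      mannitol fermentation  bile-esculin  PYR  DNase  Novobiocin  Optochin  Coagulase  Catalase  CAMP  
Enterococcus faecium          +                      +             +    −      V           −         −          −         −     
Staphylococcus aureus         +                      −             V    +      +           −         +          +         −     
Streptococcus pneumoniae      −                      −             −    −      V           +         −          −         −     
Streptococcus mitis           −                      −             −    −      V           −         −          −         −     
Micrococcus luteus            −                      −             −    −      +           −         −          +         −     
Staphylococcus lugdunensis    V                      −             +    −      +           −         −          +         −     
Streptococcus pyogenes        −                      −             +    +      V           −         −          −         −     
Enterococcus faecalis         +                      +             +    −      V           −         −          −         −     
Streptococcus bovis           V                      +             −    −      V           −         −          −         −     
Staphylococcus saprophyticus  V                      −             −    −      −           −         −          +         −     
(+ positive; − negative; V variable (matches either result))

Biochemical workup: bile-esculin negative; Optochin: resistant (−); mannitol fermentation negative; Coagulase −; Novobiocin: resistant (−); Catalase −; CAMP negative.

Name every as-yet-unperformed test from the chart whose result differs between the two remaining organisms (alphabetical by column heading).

DNase, PYR

bile-esculin −: excludes Enterococcus faecium, Enterococcus faecalis, Streptococcus bovis — 7 left.
Novobiocin −: excludes Staphylococcus aureus, Micrococcus luteus, Staphylococcus lugdunensis — 4 left.
Coagulase −: all 4 remaining candidates are consistent.
CAMP −: all 4 remaining candidates are consistent.
Catalase −: excludes Staphylococcus saprophyticus — 3 left.
mannitol fermentation −: all 3 remaining candidates are consistent.
Optochin −: excludes Streptococcus pneumoniae — 2 left.
Two candidates remain: Streptococcus mitis and Streptococcus pyogenes.
  PYR: Streptococcus mitis −, Streptococcus pyogenes + — discriminates.
  DNase: Streptococcus mitis −, Streptococcus pyogenes + — discriminates.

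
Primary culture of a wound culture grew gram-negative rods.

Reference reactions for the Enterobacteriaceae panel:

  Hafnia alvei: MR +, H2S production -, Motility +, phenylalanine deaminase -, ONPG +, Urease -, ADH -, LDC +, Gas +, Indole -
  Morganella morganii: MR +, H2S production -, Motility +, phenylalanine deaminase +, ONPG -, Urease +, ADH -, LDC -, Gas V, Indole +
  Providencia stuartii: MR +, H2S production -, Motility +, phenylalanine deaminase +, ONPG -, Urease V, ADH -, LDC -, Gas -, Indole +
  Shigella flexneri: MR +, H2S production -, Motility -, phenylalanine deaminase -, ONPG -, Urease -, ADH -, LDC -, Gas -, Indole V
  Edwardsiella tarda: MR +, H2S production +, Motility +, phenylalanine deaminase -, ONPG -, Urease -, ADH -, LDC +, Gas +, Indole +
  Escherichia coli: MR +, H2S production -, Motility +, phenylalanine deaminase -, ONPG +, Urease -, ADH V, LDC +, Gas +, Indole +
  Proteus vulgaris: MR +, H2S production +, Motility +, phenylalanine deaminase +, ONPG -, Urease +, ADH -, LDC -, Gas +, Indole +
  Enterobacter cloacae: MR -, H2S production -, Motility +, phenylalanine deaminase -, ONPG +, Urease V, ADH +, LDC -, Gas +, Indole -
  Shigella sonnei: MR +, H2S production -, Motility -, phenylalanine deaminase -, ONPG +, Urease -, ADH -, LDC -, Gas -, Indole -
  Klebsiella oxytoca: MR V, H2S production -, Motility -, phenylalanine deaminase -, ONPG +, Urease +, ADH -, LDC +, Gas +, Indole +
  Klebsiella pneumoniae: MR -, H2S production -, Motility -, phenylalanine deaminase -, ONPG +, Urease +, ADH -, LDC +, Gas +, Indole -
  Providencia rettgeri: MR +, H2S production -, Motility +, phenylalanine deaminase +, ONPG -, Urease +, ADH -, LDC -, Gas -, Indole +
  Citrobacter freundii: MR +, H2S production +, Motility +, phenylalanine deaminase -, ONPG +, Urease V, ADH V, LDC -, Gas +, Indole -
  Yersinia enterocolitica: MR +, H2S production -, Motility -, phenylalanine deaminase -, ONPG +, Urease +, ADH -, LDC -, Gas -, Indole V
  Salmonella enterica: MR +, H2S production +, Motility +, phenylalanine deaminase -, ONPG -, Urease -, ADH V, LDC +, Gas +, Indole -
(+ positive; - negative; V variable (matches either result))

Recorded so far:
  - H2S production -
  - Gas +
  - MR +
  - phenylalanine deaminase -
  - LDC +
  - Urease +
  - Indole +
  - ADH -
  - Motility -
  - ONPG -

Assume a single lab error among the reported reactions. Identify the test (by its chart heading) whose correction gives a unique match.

As reported, no row in the chart matches all 10 reactions.
Reversing Gas → still no organism matches.
Reversing Indole → still no organism matches.
Reversing Urease → still no organism matches.
Reversing ONPG (to +) → unique match: Klebsiella oxytoca.
Reversing LDC → still no organism matches.
Reversing Motility → still no organism matches.
Reversing ADH → still no organism matches.
Reversing phenylalanine deaminase → still no organism matches.
Reversing H2S production → still no organism matches.
Reversing MR → still no organism matches.

ONPG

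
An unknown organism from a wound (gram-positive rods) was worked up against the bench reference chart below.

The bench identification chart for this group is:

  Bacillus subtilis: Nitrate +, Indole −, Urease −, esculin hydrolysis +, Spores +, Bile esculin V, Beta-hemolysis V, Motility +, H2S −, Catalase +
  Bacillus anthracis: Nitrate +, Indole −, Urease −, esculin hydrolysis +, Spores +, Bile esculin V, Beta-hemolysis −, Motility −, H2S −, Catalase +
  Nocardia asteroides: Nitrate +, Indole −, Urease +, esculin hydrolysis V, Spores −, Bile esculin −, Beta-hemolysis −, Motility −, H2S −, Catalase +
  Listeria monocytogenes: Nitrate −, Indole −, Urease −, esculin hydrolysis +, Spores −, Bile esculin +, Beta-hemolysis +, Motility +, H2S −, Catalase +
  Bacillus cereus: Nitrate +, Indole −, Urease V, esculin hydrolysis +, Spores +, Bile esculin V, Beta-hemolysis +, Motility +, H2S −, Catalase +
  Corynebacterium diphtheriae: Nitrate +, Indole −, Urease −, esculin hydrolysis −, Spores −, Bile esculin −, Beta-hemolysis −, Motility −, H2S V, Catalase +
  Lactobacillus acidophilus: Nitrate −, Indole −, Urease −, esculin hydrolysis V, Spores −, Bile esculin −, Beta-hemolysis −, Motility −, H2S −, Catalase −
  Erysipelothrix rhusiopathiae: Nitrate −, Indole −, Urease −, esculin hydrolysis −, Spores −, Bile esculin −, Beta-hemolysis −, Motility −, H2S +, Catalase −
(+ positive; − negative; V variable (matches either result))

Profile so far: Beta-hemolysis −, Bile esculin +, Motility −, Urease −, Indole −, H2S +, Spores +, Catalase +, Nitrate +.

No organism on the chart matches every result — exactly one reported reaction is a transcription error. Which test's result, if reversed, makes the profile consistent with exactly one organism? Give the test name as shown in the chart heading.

As reported, no row in the chart matches all 9 reactions.
Reversing Spores → still no organism matches.
Reversing Nitrate → still no organism matches.
Reversing Bile esculin → still no organism matches.
Reversing Beta-hemolysis → still no organism matches.
Reversing Motility → still no organism matches.
Reversing Urease → still no organism matches.
Reversing H2S (to −) → unique match: Bacillus anthracis.
Reversing Indole → still no organism matches.
Reversing Catalase → still no organism matches.

H2S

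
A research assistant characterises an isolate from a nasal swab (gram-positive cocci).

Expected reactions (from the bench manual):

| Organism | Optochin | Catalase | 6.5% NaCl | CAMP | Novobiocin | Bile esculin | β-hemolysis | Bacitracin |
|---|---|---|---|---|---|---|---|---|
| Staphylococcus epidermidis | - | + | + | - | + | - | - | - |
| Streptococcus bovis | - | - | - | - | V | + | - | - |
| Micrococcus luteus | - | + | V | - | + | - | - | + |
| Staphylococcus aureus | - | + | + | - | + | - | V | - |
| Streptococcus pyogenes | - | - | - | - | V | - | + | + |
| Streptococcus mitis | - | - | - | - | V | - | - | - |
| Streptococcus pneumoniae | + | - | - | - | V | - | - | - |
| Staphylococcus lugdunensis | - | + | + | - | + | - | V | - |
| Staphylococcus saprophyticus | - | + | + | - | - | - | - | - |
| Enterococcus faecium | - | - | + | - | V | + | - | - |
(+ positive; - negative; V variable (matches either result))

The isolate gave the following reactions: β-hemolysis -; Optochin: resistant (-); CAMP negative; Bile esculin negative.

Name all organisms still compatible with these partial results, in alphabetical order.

Bile esculin -: excludes Streptococcus bovis, Enterococcus faecium — 8 left.
CAMP -: all 8 remaining candidates are consistent.
Optochin -: excludes Streptococcus pneumoniae — 7 left.
β-hemolysis -: excludes Streptococcus pyogenes — 6 left.

Micrococcus luteus, Staphylococcus aureus, Staphylococcus epidermidis, Staphylococcus lugdunensis, Staphylococcus saprophyticus, Streptococcus mitis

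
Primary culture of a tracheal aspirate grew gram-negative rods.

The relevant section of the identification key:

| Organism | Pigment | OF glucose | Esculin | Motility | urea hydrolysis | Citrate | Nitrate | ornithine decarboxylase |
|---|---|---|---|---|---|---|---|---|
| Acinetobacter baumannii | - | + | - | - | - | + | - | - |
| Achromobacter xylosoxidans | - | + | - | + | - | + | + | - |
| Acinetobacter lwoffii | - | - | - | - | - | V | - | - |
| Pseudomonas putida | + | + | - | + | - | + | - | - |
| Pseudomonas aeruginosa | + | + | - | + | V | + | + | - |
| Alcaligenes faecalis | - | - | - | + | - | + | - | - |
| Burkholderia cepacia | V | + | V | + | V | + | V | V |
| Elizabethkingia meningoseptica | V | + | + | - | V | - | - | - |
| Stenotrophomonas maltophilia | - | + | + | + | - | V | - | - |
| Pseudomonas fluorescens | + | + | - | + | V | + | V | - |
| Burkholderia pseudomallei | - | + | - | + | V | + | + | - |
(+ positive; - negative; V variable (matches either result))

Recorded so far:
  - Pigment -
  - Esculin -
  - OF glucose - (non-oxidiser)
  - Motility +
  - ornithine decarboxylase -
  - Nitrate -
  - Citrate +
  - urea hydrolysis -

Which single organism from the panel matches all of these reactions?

OF glucose -: excludes 9 organisms — 2 left.
Nitrate -: all 2 remaining candidates are consistent.
Pigment -: all 2 remaining candidates are consistent.
Motility +: excludes Acinetobacter lwoffii — 1 left.
urea hydrolysis -: the one remaining candidate is consistent.
Citrate +: the one remaining candidate is consistent.
Esculin -: the one remaining candidate is consistent.
ornithine decarboxylase -: the one remaining candidate is consistent.

Alcaligenes faecalis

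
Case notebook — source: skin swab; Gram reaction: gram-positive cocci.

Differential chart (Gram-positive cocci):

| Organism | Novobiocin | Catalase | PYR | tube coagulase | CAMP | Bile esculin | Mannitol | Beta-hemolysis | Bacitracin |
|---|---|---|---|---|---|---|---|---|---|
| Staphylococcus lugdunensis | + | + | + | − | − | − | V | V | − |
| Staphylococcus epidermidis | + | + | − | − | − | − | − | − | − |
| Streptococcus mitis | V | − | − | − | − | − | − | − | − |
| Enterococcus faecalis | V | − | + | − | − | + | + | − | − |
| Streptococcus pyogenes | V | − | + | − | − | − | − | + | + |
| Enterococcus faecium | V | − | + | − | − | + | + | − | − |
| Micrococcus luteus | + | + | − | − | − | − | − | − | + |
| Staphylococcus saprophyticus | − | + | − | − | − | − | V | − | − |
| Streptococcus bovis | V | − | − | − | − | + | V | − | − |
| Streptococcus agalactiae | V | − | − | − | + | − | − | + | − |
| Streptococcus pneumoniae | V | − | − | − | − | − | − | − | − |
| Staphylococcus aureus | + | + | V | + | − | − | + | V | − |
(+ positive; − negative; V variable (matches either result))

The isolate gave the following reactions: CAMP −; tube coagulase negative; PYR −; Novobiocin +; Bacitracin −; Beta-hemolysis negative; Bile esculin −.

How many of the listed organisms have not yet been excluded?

3

Beta-hemolysis −: excludes Streptococcus pyogenes, Streptococcus agalactiae — 10 left.
CAMP −: all 10 remaining candidates are consistent.
PYR −: excludes Staphylococcus lugdunensis, Enterococcus faecalis, Enterococcus faecium — 7 left.
Novobiocin +: excludes Staphylococcus saprophyticus — 6 left.
Bacitracin −: excludes Micrococcus luteus — 5 left.
Bile esculin −: excludes Streptococcus bovis — 4 left.
tube coagulase −: excludes Staphylococcus aureus — 3 left.
Still consistent: Staphylococcus epidermidis, Streptococcus mitis, Streptococcus pneumoniae.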